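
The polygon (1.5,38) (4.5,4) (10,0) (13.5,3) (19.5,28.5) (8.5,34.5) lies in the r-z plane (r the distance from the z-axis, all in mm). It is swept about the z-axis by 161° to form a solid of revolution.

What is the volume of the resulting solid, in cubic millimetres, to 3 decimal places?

Profile (r,z), 6 vertices: (1.5,38) (4.5,4) (10,0) (13.5,3) (19.5,28.5) (8.5,34.5)
edge 0: (1.5,38)→(4.5,4)  cross = 1.5·4 − 4.5·38 = -165.0000; (r_i+r_j)·cross = 6·-165.0000 = -990.0000
edge 1: (4.5,4)→(10,0)  cross = 4.5·0 − 10·4 = -40.0000; (r_i+r_j)·cross = 14.5·-40.0000 = -580.0000
edge 2: (10,0)→(13.5,3)  cross = 10·3 − 13.5·0 = 30.0000; (r_i+r_j)·cross = 23.5·30.0000 = 705.0000
edge 3: (13.5,3)→(19.5,28.5)  cross = 13.5·28.5 − 19.5·3 = 326.2500; (r_i+r_j)·cross = 33·326.2500 = 10766.2500
edge 4: (19.5,28.5)→(8.5,34.5)  cross = 19.5·34.5 − 8.5·28.5 = 430.5000; (r_i+r_j)·cross = 28·430.5000 = 12054.0000
edge 5: (8.5,34.5)→(1.5,38)  cross = 8.5·38 − 1.5·34.5 = 271.2500; (r_i+r_j)·cross = 10·271.2500 = 2712.5000
Σcross = 853.0000 → A = |Σcross|/2 = 426.5000 mm²
Σ(r_i+r_j)·cross = 24667.7500 → first moment M = |Σ|/6 = 4111.2917
R_c = M/A = 4111.2917/426.5000 = 9.6396 mm
θ = 161° = 2.809980 rad
V = θ·R_c·A = 2.809980·9.6396·426.5000 = 11552.648 mm³

Volume = 11552.648 mm³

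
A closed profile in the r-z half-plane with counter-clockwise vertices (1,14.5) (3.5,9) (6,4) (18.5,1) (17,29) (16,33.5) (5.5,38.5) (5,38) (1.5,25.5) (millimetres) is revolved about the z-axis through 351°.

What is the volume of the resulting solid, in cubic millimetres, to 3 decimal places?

Volume = 30216.633 mm³

Profile (r,z), 9 vertices: (1,14.5) (3.5,9) (6,4) (18.5,1) (17,29) (16,33.5) (5.5,38.5) (5,38) (1.5,25.5)
edge 0: (1,14.5)→(3.5,9)  cross = 1·9 − 3.5·14.5 = -41.7500; (r_i+r_j)·cross = 4.5·-41.7500 = -187.8750
edge 1: (3.5,9)→(6,4)  cross = 3.5·4 − 6·9 = -40.0000; (r_i+r_j)·cross = 9.5·-40.0000 = -380.0000
edge 2: (6,4)→(18.5,1)  cross = 6·1 − 18.5·4 = -68.0000; (r_i+r_j)·cross = 24.5·-68.0000 = -1666.0000
edge 3: (18.5,1)→(17,29)  cross = 18.5·29 − 17·1 = 519.5000; (r_i+r_j)·cross = 35.5·519.5000 = 18442.2500
edge 4: (17,29)→(16,33.5)  cross = 17·33.5 − 16·29 = 105.5000; (r_i+r_j)·cross = 33·105.5000 = 3481.5000
edge 5: (16,33.5)→(5.5,38.5)  cross = 16·38.5 − 5.5·33.5 = 431.7500; (r_i+r_j)·cross = 21.5·431.7500 = 9282.6250
edge 6: (5.5,38.5)→(5,38)  cross = 5.5·38 − 5·38.5 = 16.5000; (r_i+r_j)·cross = 10.5·16.5000 = 173.2500
edge 7: (5,38)→(1.5,25.5)  cross = 5·25.5 − 1.5·38 = 70.5000; (r_i+r_j)·cross = 6.5·70.5000 = 458.2500
edge 8: (1.5,25.5)→(1,14.5)  cross = 1.5·14.5 − 1·25.5 = -3.7500; (r_i+r_j)·cross = 2.5·-3.7500 = -9.3750
Σcross = 990.2500 → A = |Σcross|/2 = 495.1250 mm²
Σ(r_i+r_j)·cross = 29594.6250 → first moment M = |Σ|/6 = 4932.4375
R_c = M/A = 4932.4375/495.1250 = 9.9620 mm
θ = 351° = 6.126106 rad
V = θ·R_c·A = 6.126106·9.9620·495.1250 = 30216.633 mm³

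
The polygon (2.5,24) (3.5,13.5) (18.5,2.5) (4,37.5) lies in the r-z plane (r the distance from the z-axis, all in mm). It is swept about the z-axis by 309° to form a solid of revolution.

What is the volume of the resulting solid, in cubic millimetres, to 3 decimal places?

Profile (r,z), 4 vertices: (2.5,24) (3.5,13.5) (18.5,2.5) (4,37.5)
edge 0: (2.5,24)→(3.5,13.5)  cross = 2.5·13.5 − 3.5·24 = -50.2500; (r_i+r_j)·cross = 6·-50.2500 = -301.5000
edge 1: (3.5,13.5)→(18.5,2.5)  cross = 3.5·2.5 − 18.5·13.5 = -241.0000; (r_i+r_j)·cross = 22·-241.0000 = -5302.0000
edge 2: (18.5,2.5)→(4,37.5)  cross = 18.5·37.5 − 4·2.5 = 683.7500; (r_i+r_j)·cross = 22.5·683.7500 = 15384.3750
edge 3: (4,37.5)→(2.5,24)  cross = 4·24 − 2.5·37.5 = 2.2500; (r_i+r_j)·cross = 6.5·2.2500 = 14.6250
Σcross = 394.7500 → A = |Σcross|/2 = 197.3750 mm²
Σ(r_i+r_j)·cross = 9795.5000 → first moment M = |Σ|/6 = 1632.5833
R_c = M/A = 1632.5833/197.3750 = 8.2715 mm
θ = 309° = 5.393067 rad
V = θ·R_c·A = 5.393067·8.2715·197.3750 = 8804.632 mm³

Volume = 8804.632 mm³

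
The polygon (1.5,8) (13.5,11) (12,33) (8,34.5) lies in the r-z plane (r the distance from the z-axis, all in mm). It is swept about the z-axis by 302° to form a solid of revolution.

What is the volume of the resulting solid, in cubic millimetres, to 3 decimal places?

Volume = 8554.771 mm³

Profile (r,z), 4 vertices: (1.5,8) (13.5,11) (12,33) (8,34.5)
edge 0: (1.5,8)→(13.5,11)  cross = 1.5·11 − 13.5·8 = -91.5000; (r_i+r_j)·cross = 15·-91.5000 = -1372.5000
edge 1: (13.5,11)→(12,33)  cross = 13.5·33 − 12·11 = 313.5000; (r_i+r_j)·cross = 25.5·313.5000 = 7994.2500
edge 2: (12,33)→(8,34.5)  cross = 12·34.5 − 8·33 = 150.0000; (r_i+r_j)·cross = 20·150.0000 = 3000.0000
edge 3: (8,34.5)→(1.5,8)  cross = 8·8 − 1.5·34.5 = 12.2500; (r_i+r_j)·cross = 9.5·12.2500 = 116.3750
Σcross = 384.2500 → A = |Σcross|/2 = 192.1250 mm²
Σ(r_i+r_j)·cross = 9738.1250 → first moment M = |Σ|/6 = 1623.0208
R_c = M/A = 1623.0208/192.1250 = 8.4477 mm
θ = 302° = 5.270894 rad
V = θ·R_c·A = 5.270894·8.4477·192.1250 = 8554.771 mm³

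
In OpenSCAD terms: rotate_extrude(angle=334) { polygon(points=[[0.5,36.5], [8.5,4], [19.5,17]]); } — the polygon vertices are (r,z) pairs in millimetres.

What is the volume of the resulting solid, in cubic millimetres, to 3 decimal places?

Profile (r,z), 3 vertices: (0.5,36.5) (8.5,4) (19.5,17)
edge 0: (0.5,36.5)→(8.5,4)  cross = 0.5·4 − 8.5·36.5 = -308.2500; (r_i+r_j)·cross = 9·-308.2500 = -2774.2500
edge 1: (8.5,4)→(19.5,17)  cross = 8.5·17 − 19.5·4 = 66.5000; (r_i+r_j)·cross = 28·66.5000 = 1862.0000
edge 2: (19.5,17)→(0.5,36.5)  cross = 19.5·36.5 − 0.5·17 = 703.2500; (r_i+r_j)·cross = 20·703.2500 = 14065.0000
Σcross = 461.5000 → A = |Σcross|/2 = 230.7500 mm²
Σ(r_i+r_j)·cross = 13152.7500 → first moment M = |Σ|/6 = 2192.1250
R_c = M/A = 2192.1250/230.7500 = 9.5000 mm
θ = 334° = 5.829400 rad
V = θ·R_c·A = 5.829400·9.5000·230.7500 = 12778.773 mm³

Volume = 12778.773 mm³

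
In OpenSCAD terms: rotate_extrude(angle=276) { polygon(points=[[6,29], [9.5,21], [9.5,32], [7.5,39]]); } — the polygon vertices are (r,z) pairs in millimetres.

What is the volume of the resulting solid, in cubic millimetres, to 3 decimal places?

Profile (r,z), 4 vertices: (6,29) (9.5,21) (9.5,32) (7.5,39)
edge 0: (6,29)→(9.5,21)  cross = 6·21 − 9.5·29 = -149.5000; (r_i+r_j)·cross = 15.5·-149.5000 = -2317.2500
edge 1: (9.5,21)→(9.5,32)  cross = 9.5·32 − 9.5·21 = 104.5000; (r_i+r_j)·cross = 19·104.5000 = 1985.5000
edge 2: (9.5,32)→(7.5,39)  cross = 9.5·39 − 7.5·32 = 130.5000; (r_i+r_j)·cross = 17·130.5000 = 2218.5000
edge 3: (7.5,39)→(6,29)  cross = 7.5·29 − 6·39 = -16.5000; (r_i+r_j)·cross = 13.5·-16.5000 = -222.7500
Σcross = 69.0000 → A = |Σcross|/2 = 34.5000 mm²
Σ(r_i+r_j)·cross = 1664.0000 → first moment M = |Σ|/6 = 277.3333
R_c = M/A = 277.3333/34.5000 = 8.0386 mm
θ = 276° = 4.817109 rad
V = θ·R_c·A = 4.817109·8.0386·34.5000 = 1335.945 mm³

Volume = 1335.945 mm³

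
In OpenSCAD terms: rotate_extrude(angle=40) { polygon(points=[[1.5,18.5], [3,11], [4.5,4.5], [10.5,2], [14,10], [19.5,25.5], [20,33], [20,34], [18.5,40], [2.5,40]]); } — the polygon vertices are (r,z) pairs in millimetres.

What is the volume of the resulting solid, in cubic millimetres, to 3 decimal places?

Profile (r,z), 10 vertices: (1.5,18.5) (3,11) (4.5,4.5) (10.5,2) (14,10) (19.5,25.5) (20,33) (20,34) (18.5,40) (2.5,40)
edge 0: (1.5,18.5)→(3,11)  cross = 1.5·11 − 3·18.5 = -39.0000; (r_i+r_j)·cross = 4.5·-39.0000 = -175.5000
edge 1: (3,11)→(4.5,4.5)  cross = 3·4.5 − 4.5·11 = -36.0000; (r_i+r_j)·cross = 7.5·-36.0000 = -270.0000
edge 2: (4.5,4.5)→(10.5,2)  cross = 4.5·2 − 10.5·4.5 = -38.2500; (r_i+r_j)·cross = 15·-38.2500 = -573.7500
edge 3: (10.5,2)→(14,10)  cross = 10.5·10 − 14·2 = 77.0000; (r_i+r_j)·cross = 24.5·77.0000 = 1886.5000
edge 4: (14,10)→(19.5,25.5)  cross = 14·25.5 − 19.5·10 = 162.0000; (r_i+r_j)·cross = 33.5·162.0000 = 5427.0000
edge 5: (19.5,25.5)→(20,33)  cross = 19.5·33 − 20·25.5 = 133.5000; (r_i+r_j)·cross = 39.5·133.5000 = 5273.2500
edge 6: (20,33)→(20,34)  cross = 20·34 − 20·33 = 20.0000; (r_i+r_j)·cross = 40·20.0000 = 800.0000
edge 7: (20,34)→(18.5,40)  cross = 20·40 − 18.5·34 = 171.0000; (r_i+r_j)·cross = 38.5·171.0000 = 6583.5000
edge 8: (18.5,40)→(2.5,40)  cross = 18.5·40 − 2.5·40 = 640.0000; (r_i+r_j)·cross = 21·640.0000 = 13440.0000
edge 9: (2.5,40)→(1.5,18.5)  cross = 2.5·18.5 − 1.5·40 = -13.7500; (r_i+r_j)·cross = 4·-13.7500 = -55.0000
Σcross = 1076.5000 → A = |Σcross|/2 = 538.2500 mm²
Σ(r_i+r_j)·cross = 32336.0000 → first moment M = |Σ|/6 = 5389.3333
R_c = M/A = 5389.3333/538.2500 = 10.0127 mm
θ = 40° = 0.698132 rad
V = θ·R_c·A = 0.698132·10.0127·538.2500 = 3762.464 mm³

Volume = 3762.464 mm³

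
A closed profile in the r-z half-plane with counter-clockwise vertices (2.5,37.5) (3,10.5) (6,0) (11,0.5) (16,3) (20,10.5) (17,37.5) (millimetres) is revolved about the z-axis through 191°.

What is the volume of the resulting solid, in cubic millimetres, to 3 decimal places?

Volume = 19624.362 mm³

Profile (r,z), 7 vertices: (2.5,37.5) (3,10.5) (6,0) (11,0.5) (16,3) (20,10.5) (17,37.5)
edge 0: (2.5,37.5)→(3,10.5)  cross = 2.5·10.5 − 3·37.5 = -86.2500; (r_i+r_j)·cross = 5.5·-86.2500 = -474.3750
edge 1: (3,10.5)→(6,0)  cross = 3·0 − 6·10.5 = -63.0000; (r_i+r_j)·cross = 9·-63.0000 = -567.0000
edge 2: (6,0)→(11,0.5)  cross = 6·0.5 − 11·0 = 3.0000; (r_i+r_j)·cross = 17·3.0000 = 51.0000
edge 3: (11,0.5)→(16,3)  cross = 11·3 − 16·0.5 = 25.0000; (r_i+r_j)·cross = 27·25.0000 = 675.0000
edge 4: (16,3)→(20,10.5)  cross = 16·10.5 − 20·3 = 108.0000; (r_i+r_j)·cross = 36·108.0000 = 3888.0000
edge 5: (20,10.5)→(17,37.5)  cross = 20·37.5 − 17·10.5 = 571.5000; (r_i+r_j)·cross = 37·571.5000 = 21145.5000
edge 6: (17,37.5)→(2.5,37.5)  cross = 17·37.5 − 2.5·37.5 = 543.7500; (r_i+r_j)·cross = 19.5·543.7500 = 10603.1250
Σcross = 1102.0000 → A = |Σcross|/2 = 551.0000 mm²
Σ(r_i+r_j)·cross = 35321.2500 → first moment M = |Σ|/6 = 5886.8750
R_c = M/A = 5886.8750/551.0000 = 10.6840 mm
θ = 191° = 3.333579 rad
V = θ·R_c·A = 3.333579·10.6840·551.0000 = 19624.362 mm³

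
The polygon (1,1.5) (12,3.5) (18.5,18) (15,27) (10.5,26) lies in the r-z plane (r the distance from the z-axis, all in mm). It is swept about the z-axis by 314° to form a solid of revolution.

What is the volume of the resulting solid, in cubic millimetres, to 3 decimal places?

Profile (r,z), 5 vertices: (1,1.5) (12,3.5) (18.5,18) (15,27) (10.5,26)
edge 0: (1,1.5)→(12,3.5)  cross = 1·3.5 − 12·1.5 = -14.5000; (r_i+r_j)·cross = 13·-14.5000 = -188.5000
edge 1: (12,3.5)→(18.5,18)  cross = 12·18 − 18.5·3.5 = 151.2500; (r_i+r_j)·cross = 30.5·151.2500 = 4613.1250
edge 2: (18.5,18)→(15,27)  cross = 18.5·27 − 15·18 = 229.5000; (r_i+r_j)·cross = 33.5·229.5000 = 7688.2500
edge 3: (15,27)→(10.5,26)  cross = 15·26 − 10.5·27 = 106.5000; (r_i+r_j)·cross = 25.5·106.5000 = 2715.7500
edge 4: (10.5,26)→(1,1.5)  cross = 10.5·1.5 − 1·26 = -10.2500; (r_i+r_j)·cross = 11.5·-10.2500 = -117.8750
Σcross = 462.5000 → A = |Σcross|/2 = 231.2500 mm²
Σ(r_i+r_j)·cross = 14710.7500 → first moment M = |Σ|/6 = 2451.7917
R_c = M/A = 2451.7917/231.2500 = 10.6023 mm
θ = 314° = 5.480334 rad
V = θ·R_c·A = 5.480334·10.6023·231.2500 = 13436.637 mm³

Volume = 13436.637 mm³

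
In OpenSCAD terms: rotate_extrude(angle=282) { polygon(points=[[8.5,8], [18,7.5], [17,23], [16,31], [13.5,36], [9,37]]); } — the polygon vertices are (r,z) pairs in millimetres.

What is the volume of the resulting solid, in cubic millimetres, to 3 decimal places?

Profile (r,z), 6 vertices: (8.5,8) (18,7.5) (17,23) (16,31) (13.5,36) (9,37)
edge 0: (8.5,8)→(18,7.5)  cross = 8.5·7.5 − 18·8 = -80.2500; (r_i+r_j)·cross = 26.5·-80.2500 = -2126.6250
edge 1: (18,7.5)→(17,23)  cross = 18·23 − 17·7.5 = 286.5000; (r_i+r_j)·cross = 35·286.5000 = 10027.5000
edge 2: (17,23)→(16,31)  cross = 17·31 − 16·23 = 159.0000; (r_i+r_j)·cross = 33·159.0000 = 5247.0000
edge 3: (16,31)→(13.5,36)  cross = 16·36 − 13.5·31 = 157.5000; (r_i+r_j)·cross = 29.5·157.5000 = 4646.2500
edge 4: (13.5,36)→(9,37)  cross = 13.5·37 − 9·36 = 175.5000; (r_i+r_j)·cross = 22.5·175.5000 = 3948.7500
edge 5: (9,37)→(8.5,8)  cross = 9·8 − 8.5·37 = -242.5000; (r_i+r_j)·cross = 17.5·-242.5000 = -4243.7500
Σcross = 455.7500 → A = |Σcross|/2 = 227.8750 mm²
Σ(r_i+r_j)·cross = 17499.1250 → first moment M = |Σ|/6 = 2916.5208
R_c = M/A = 2916.5208/227.8750 = 12.7988 mm
θ = 282° = 4.921828 rad
V = θ·R_c·A = 4.921828·12.7988·227.8750 = 14354.615 mm³

Volume = 14354.615 mm³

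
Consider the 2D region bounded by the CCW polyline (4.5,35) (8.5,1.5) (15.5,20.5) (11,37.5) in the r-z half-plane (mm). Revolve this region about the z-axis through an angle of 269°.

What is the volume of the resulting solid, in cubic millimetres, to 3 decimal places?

Volume = 9877.753 mm³

Profile (r,z), 4 vertices: (4.5,35) (8.5,1.5) (15.5,20.5) (11,37.5)
edge 0: (4.5,35)→(8.5,1.5)  cross = 4.5·1.5 − 8.5·35 = -290.7500; (r_i+r_j)·cross = 13·-290.7500 = -3779.7500
edge 1: (8.5,1.5)→(15.5,20.5)  cross = 8.5·20.5 − 15.5·1.5 = 151.0000; (r_i+r_j)·cross = 24·151.0000 = 3624.0000
edge 2: (15.5,20.5)→(11,37.5)  cross = 15.5·37.5 − 11·20.5 = 355.7500; (r_i+r_j)·cross = 26.5·355.7500 = 9427.3750
edge 3: (11,37.5)→(4.5,35)  cross = 11·35 − 4.5·37.5 = 216.2500; (r_i+r_j)·cross = 15.5·216.2500 = 3351.8750
Σcross = 432.2500 → A = |Σcross|/2 = 216.1250 mm²
Σ(r_i+r_j)·cross = 12623.5000 → first moment M = |Σ|/6 = 2103.9167
R_c = M/A = 2103.9167/216.1250 = 9.7347 mm
θ = 269° = 4.694936 rad
V = θ·R_c·A = 4.694936·9.7347·216.1250 = 9877.753 mm³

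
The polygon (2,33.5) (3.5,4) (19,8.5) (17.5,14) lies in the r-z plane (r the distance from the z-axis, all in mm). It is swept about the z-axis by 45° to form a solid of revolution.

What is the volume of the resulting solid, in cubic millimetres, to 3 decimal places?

Volume = 1770.287 mm³

Profile (r,z), 4 vertices: (2,33.5) (3.5,4) (19,8.5) (17.5,14)
edge 0: (2,33.5)→(3.5,4)  cross = 2·4 − 3.5·33.5 = -109.2500; (r_i+r_j)·cross = 5.5·-109.2500 = -600.8750
edge 1: (3.5,4)→(19,8.5)  cross = 3.5·8.5 − 19·4 = -46.2500; (r_i+r_j)·cross = 22.5·-46.2500 = -1040.6250
edge 2: (19,8.5)→(17.5,14)  cross = 19·14 − 17.5·8.5 = 117.2500; (r_i+r_j)·cross = 36.5·117.2500 = 4279.6250
edge 3: (17.5,14)→(2,33.5)  cross = 17.5·33.5 − 2·14 = 558.2500; (r_i+r_j)·cross = 19.5·558.2500 = 10885.8750
Σcross = 520.0000 → A = |Σcross|/2 = 260.0000 mm²
Σ(r_i+r_j)·cross = 13524.0000 → first moment M = |Σ|/6 = 2254.0000
R_c = M/A = 2254.0000/260.0000 = 8.6692 mm
θ = 45° = 0.785398 rad
V = θ·R_c·A = 0.785398·8.6692·260.0000 = 1770.287 mm³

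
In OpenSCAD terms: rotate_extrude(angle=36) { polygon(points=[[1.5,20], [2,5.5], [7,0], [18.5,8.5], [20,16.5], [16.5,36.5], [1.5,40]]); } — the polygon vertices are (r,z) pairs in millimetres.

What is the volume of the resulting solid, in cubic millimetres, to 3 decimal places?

Volume = 3537.342 mm³

Profile (r,z), 7 vertices: (1.5,20) (2,5.5) (7,0) (18.5,8.5) (20,16.5) (16.5,36.5) (1.5,40)
edge 0: (1.5,20)→(2,5.5)  cross = 1.5·5.5 − 2·20 = -31.7500; (r_i+r_j)·cross = 3.5·-31.7500 = -111.1250
edge 1: (2,5.5)→(7,0)  cross = 2·0 − 7·5.5 = -38.5000; (r_i+r_j)·cross = 9·-38.5000 = -346.5000
edge 2: (7,0)→(18.5,8.5)  cross = 7·8.5 − 18.5·0 = 59.5000; (r_i+r_j)·cross = 25.5·59.5000 = 1517.2500
edge 3: (18.5,8.5)→(20,16.5)  cross = 18.5·16.5 − 20·8.5 = 135.2500; (r_i+r_j)·cross = 38.5·135.2500 = 5207.1250
edge 4: (20,16.5)→(16.5,36.5)  cross = 20·36.5 − 16.5·16.5 = 457.7500; (r_i+r_j)·cross = 36.5·457.7500 = 16707.8750
edge 5: (16.5,36.5)→(1.5,40)  cross = 16.5·40 − 1.5·36.5 = 605.2500; (r_i+r_j)·cross = 18·605.2500 = 10894.5000
edge 6: (1.5,40)→(1.5,20)  cross = 1.5·20 − 1.5·40 = -30.0000; (r_i+r_j)·cross = 3·-30.0000 = -90.0000
Σcross = 1157.5000 → A = |Σcross|/2 = 578.7500 mm²
Σ(r_i+r_j)·cross = 33779.1250 → first moment M = |Σ|/6 = 5629.8542
R_c = M/A = 5629.8542/578.7500 = 9.7276 mm
θ = 36° = 0.628319 rad
V = θ·R_c·A = 0.628319·9.7276·578.7500 = 3537.342 mm³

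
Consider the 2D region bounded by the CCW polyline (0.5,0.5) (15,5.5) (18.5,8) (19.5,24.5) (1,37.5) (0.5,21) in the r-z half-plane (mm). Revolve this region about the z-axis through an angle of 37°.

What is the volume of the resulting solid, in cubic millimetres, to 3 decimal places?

Profile (r,z), 6 vertices: (0.5,0.5) (15,5.5) (18.5,8) (19.5,24.5) (1,37.5) (0.5,21)
edge 0: (0.5,0.5)→(15,5.5)  cross = 0.5·5.5 − 15·0.5 = -4.7500; (r_i+r_j)·cross = 15.5·-4.7500 = -73.6250
edge 1: (15,5.5)→(18.5,8)  cross = 15·8 − 18.5·5.5 = 18.2500; (r_i+r_j)·cross = 33.5·18.2500 = 611.3750
edge 2: (18.5,8)→(19.5,24.5)  cross = 18.5·24.5 − 19.5·8 = 297.2500; (r_i+r_j)·cross = 38·297.2500 = 11295.5000
edge 3: (19.5,24.5)→(1,37.5)  cross = 19.5·37.5 − 1·24.5 = 706.7500; (r_i+r_j)·cross = 20.5·706.7500 = 14488.3750
edge 4: (1,37.5)→(0.5,21)  cross = 1·21 − 0.5·37.5 = 2.2500; (r_i+r_j)·cross = 1.5·2.2500 = 3.3750
edge 5: (0.5,21)→(0.5,0.5)  cross = 0.5·0.5 − 0.5·21 = -10.2500; (r_i+r_j)·cross = 1·-10.2500 = -10.2500
Σcross = 1009.5000 → A = |Σcross|/2 = 504.7500 mm²
Σ(r_i+r_j)·cross = 26314.7500 → first moment M = |Σ|/6 = 4385.7917
R_c = M/A = 4385.7917/504.7500 = 8.6890 mm
θ = 37° = 0.645772 rad
V = θ·R_c·A = 0.645772·8.6890·504.7500 = 2832.221 mm³

Volume = 2832.221 mm³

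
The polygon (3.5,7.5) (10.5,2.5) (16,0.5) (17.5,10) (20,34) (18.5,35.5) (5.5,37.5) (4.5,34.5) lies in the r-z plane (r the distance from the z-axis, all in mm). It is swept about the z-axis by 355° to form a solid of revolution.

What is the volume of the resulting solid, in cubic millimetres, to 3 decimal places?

Profile (r,z), 8 vertices: (3.5,7.5) (10.5,2.5) (16,0.5) (17.5,10) (20,34) (18.5,35.5) (5.5,37.5) (4.5,34.5)
edge 0: (3.5,7.5)→(10.5,2.5)  cross = 3.5·2.5 − 10.5·7.5 = -70.0000; (r_i+r_j)·cross = 14·-70.0000 = -980.0000
edge 1: (10.5,2.5)→(16,0.5)  cross = 10.5·0.5 − 16·2.5 = -34.7500; (r_i+r_j)·cross = 26.5·-34.7500 = -920.8750
edge 2: (16,0.5)→(17.5,10)  cross = 16·10 − 17.5·0.5 = 151.2500; (r_i+r_j)·cross = 33.5·151.2500 = 5066.8750
edge 3: (17.5,10)→(20,34)  cross = 17.5·34 − 20·10 = 395.0000; (r_i+r_j)·cross = 37.5·395.0000 = 14812.5000
edge 4: (20,34)→(18.5,35.5)  cross = 20·35.5 − 18.5·34 = 81.0000; (r_i+r_j)·cross = 38.5·81.0000 = 3118.5000
edge 5: (18.5,35.5)→(5.5,37.5)  cross = 18.5·37.5 − 5.5·35.5 = 498.5000; (r_i+r_j)·cross = 24·498.5000 = 11964.0000
edge 6: (5.5,37.5)→(4.5,34.5)  cross = 5.5·34.5 − 4.5·37.5 = 21.0000; (r_i+r_j)·cross = 10·21.0000 = 210.0000
edge 7: (4.5,34.5)→(3.5,7.5)  cross = 4.5·7.5 − 3.5·34.5 = -87.0000; (r_i+r_j)·cross = 8·-87.0000 = -696.0000
Σcross = 955.0000 → A = |Σcross|/2 = 477.5000 mm²
Σ(r_i+r_j)·cross = 32575.0000 → first moment M = |Σ|/6 = 5429.1667
R_c = M/A = 5429.1667/477.5000 = 11.3700 mm
θ = 355° = 6.195919 rad
V = θ·R_c·A = 6.195919·11.3700·477.5000 = 33638.676 mm³

Volume = 33638.676 mm³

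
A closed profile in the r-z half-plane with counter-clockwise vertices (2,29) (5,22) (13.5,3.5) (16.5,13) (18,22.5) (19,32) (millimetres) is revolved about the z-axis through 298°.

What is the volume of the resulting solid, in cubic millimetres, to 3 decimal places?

Profile (r,z), 6 vertices: (2,29) (5,22) (13.5,3.5) (16.5,13) (18,22.5) (19,32)
edge 0: (2,29)→(5,22)  cross = 2·22 − 5·29 = -101.0000; (r_i+r_j)·cross = 7·-101.0000 = -707.0000
edge 1: (5,22)→(13.5,3.5)  cross = 5·3.5 − 13.5·22 = -279.5000; (r_i+r_j)·cross = 18.5·-279.5000 = -5170.7500
edge 2: (13.5,3.5)→(16.5,13)  cross = 13.5·13 − 16.5·3.5 = 117.7500; (r_i+r_j)·cross = 30·117.7500 = 3532.5000
edge 3: (16.5,13)→(18,22.5)  cross = 16.5·22.5 − 18·13 = 137.2500; (r_i+r_j)·cross = 34.5·137.2500 = 4735.1250
edge 4: (18,22.5)→(19,32)  cross = 18·32 − 19·22.5 = 148.5000; (r_i+r_j)·cross = 37·148.5000 = 5494.5000
edge 5: (19,32)→(2,29)  cross = 19·29 − 2·32 = 487.0000; (r_i+r_j)·cross = 21·487.0000 = 10227.0000
Σcross = 510.0000 → A = |Σcross|/2 = 255.0000 mm²
Σ(r_i+r_j)·cross = 18111.3750 → first moment M = |Σ|/6 = 3018.5625
R_c = M/A = 3018.5625/255.0000 = 11.8375 mm
θ = 298° = 5.201081 rad
V = θ·R_c·A = 5.201081·11.8375·255.0000 = 15699.789 mm³

Volume = 15699.789 mm³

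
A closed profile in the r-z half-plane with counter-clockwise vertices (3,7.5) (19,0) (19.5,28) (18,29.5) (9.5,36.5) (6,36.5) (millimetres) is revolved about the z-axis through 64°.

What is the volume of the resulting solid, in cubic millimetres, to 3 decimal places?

Profile (r,z), 6 vertices: (3,7.5) (19,0) (19.5,28) (18,29.5) (9.5,36.5) (6,36.5)
edge 0: (3,7.5)→(19,0)  cross = 3·0 − 19·7.5 = -142.5000; (r_i+r_j)·cross = 22·-142.5000 = -3135.0000
edge 1: (19,0)→(19.5,28)  cross = 19·28 − 19.5·0 = 532.0000; (r_i+r_j)·cross = 38.5·532.0000 = 20482.0000
edge 2: (19.5,28)→(18,29.5)  cross = 19.5·29.5 − 18·28 = 71.2500; (r_i+r_j)·cross = 37.5·71.2500 = 2671.8750
edge 3: (18,29.5)→(9.5,36.5)  cross = 18·36.5 − 9.5·29.5 = 376.7500; (r_i+r_j)·cross = 27.5·376.7500 = 10360.6250
edge 4: (9.5,36.5)→(6,36.5)  cross = 9.5·36.5 − 6·36.5 = 127.7500; (r_i+r_j)·cross = 15.5·127.7500 = 1980.1250
edge 5: (6,36.5)→(3,7.5)  cross = 6·7.5 − 3·36.5 = -64.5000; (r_i+r_j)·cross = 9·-64.5000 = -580.5000
Σcross = 900.7500 → A = |Σcross|/2 = 450.3750 mm²
Σ(r_i+r_j)·cross = 31779.1250 → first moment M = |Σ|/6 = 5296.5208
R_c = M/A = 5296.5208/450.3750 = 11.7602 mm
θ = 64° = 1.117011 rad
V = θ·R_c·A = 1.117011·11.7602·450.3750 = 5916.271 mm³

Volume = 5916.271 mm³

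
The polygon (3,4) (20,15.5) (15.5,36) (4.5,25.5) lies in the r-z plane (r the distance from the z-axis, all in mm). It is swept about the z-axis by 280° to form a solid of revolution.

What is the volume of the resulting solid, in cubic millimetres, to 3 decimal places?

Profile (r,z), 4 vertices: (3,4) (20,15.5) (15.5,36) (4.5,25.5)
edge 0: (3,4)→(20,15.5)  cross = 3·15.5 − 20·4 = -33.5000; (r_i+r_j)·cross = 23·-33.5000 = -770.5000
edge 1: (20,15.5)→(15.5,36)  cross = 20·36 − 15.5·15.5 = 479.7500; (r_i+r_j)·cross = 35.5·479.7500 = 17031.1250
edge 2: (15.5,36)→(4.5,25.5)  cross = 15.5·25.5 − 4.5·36 = 233.2500; (r_i+r_j)·cross = 20·233.2500 = 4665.0000
edge 3: (4.5,25.5)→(3,4)  cross = 4.5·4 − 3·25.5 = -58.5000; (r_i+r_j)·cross = 7.5·-58.5000 = -438.7500
Σcross = 621.0000 → A = |Σcross|/2 = 310.5000 mm²
Σ(r_i+r_j)·cross = 20486.8750 → first moment M = |Σ|/6 = 3414.4792
R_c = M/A = 3414.4792/310.5000 = 10.9967 mm
θ = 280° = 4.886922 rad
V = θ·R_c·A = 4.886922·10.9967·310.5000 = 16686.293 mm³

Volume = 16686.293 mm³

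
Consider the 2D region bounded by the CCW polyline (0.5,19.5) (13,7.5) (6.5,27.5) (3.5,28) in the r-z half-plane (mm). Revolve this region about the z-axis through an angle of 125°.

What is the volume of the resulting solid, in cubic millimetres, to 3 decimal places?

Profile (r,z), 4 vertices: (0.5,19.5) (13,7.5) (6.5,27.5) (3.5,28)
edge 0: (0.5,19.5)→(13,7.5)  cross = 0.5·7.5 − 13·19.5 = -249.7500; (r_i+r_j)·cross = 13.5·-249.7500 = -3371.6250
edge 1: (13,7.5)→(6.5,27.5)  cross = 13·27.5 − 6.5·7.5 = 308.7500; (r_i+r_j)·cross = 19.5·308.7500 = 6020.6250
edge 2: (6.5,27.5)→(3.5,28)  cross = 6.5·28 − 3.5·27.5 = 85.7500; (r_i+r_j)·cross = 10·85.7500 = 857.5000
edge 3: (3.5,28)→(0.5,19.5)  cross = 3.5·19.5 − 0.5·28 = 54.2500; (r_i+r_j)·cross = 4·54.2500 = 217.0000
Σcross = 199.0000 → A = |Σcross|/2 = 99.5000 mm²
Σ(r_i+r_j)·cross = 3723.5000 → first moment M = |Σ|/6 = 620.5833
R_c = M/A = 620.5833/99.5000 = 6.2370 mm
θ = 125° = 2.181662 rad
V = θ·R_c·A = 2.181662·6.2370·99.5000 = 1353.903 mm³

Volume = 1353.903 mm³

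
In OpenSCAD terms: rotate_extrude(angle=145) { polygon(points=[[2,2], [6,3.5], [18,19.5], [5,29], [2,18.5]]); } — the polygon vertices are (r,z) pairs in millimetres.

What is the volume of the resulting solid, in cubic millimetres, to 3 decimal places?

Profile (r,z), 5 vertices: (2,2) (6,3.5) (18,19.5) (5,29) (2,18.5)
edge 0: (2,2)→(6,3.5)  cross = 2·3.5 − 6·2 = -5.0000; (r_i+r_j)·cross = 8·-5.0000 = -40.0000
edge 1: (6,3.5)→(18,19.5)  cross = 6·19.5 − 18·3.5 = 54.0000; (r_i+r_j)·cross = 24·54.0000 = 1296.0000
edge 2: (18,19.5)→(5,29)  cross = 18·29 − 5·19.5 = 424.5000; (r_i+r_j)·cross = 23·424.5000 = 9763.5000
edge 3: (5,29)→(2,18.5)  cross = 5·18.5 − 2·29 = 34.5000; (r_i+r_j)·cross = 7·34.5000 = 241.5000
edge 4: (2,18.5)→(2,2)  cross = 2·2 − 2·18.5 = -33.0000; (r_i+r_j)·cross = 4·-33.0000 = -132.0000
Σcross = 475.0000 → A = |Σcross|/2 = 237.5000 mm²
Σ(r_i+r_j)·cross = 11129.0000 → first moment M = |Σ|/6 = 1854.8333
R_c = M/A = 1854.8333/237.5000 = 7.8098 mm
θ = 145° = 2.530727 rad
V = θ·R_c·A = 2.530727·7.8098·237.5000 = 4694.078 mm³

Volume = 4694.078 mm³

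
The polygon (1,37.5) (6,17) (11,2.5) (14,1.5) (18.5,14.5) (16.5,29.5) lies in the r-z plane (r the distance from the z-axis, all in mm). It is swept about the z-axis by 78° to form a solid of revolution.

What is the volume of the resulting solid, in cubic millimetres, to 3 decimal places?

Volume = 4967.251 mm³

Profile (r,z), 6 vertices: (1,37.5) (6,17) (11,2.5) (14,1.5) (18.5,14.5) (16.5,29.5)
edge 0: (1,37.5)→(6,17)  cross = 1·17 − 6·37.5 = -208.0000; (r_i+r_j)·cross = 7·-208.0000 = -1456.0000
edge 1: (6,17)→(11,2.5)  cross = 6·2.5 − 11·17 = -172.0000; (r_i+r_j)·cross = 17·-172.0000 = -2924.0000
edge 2: (11,2.5)→(14,1.5)  cross = 11·1.5 − 14·2.5 = -18.5000; (r_i+r_j)·cross = 25·-18.5000 = -462.5000
edge 3: (14,1.5)→(18.5,14.5)  cross = 14·14.5 − 18.5·1.5 = 175.2500; (r_i+r_j)·cross = 32.5·175.2500 = 5695.6250
edge 4: (18.5,14.5)→(16.5,29.5)  cross = 18.5·29.5 − 16.5·14.5 = 306.5000; (r_i+r_j)·cross = 35·306.5000 = 10727.5000
edge 5: (16.5,29.5)→(1,37.5)  cross = 16.5·37.5 − 1·29.5 = 589.2500; (r_i+r_j)·cross = 17.5·589.2500 = 10311.8750
Σcross = 672.5000 → A = |Σcross|/2 = 336.2500 mm²
Σ(r_i+r_j)·cross = 21892.5000 → first moment M = |Σ|/6 = 3648.7500
R_c = M/A = 3648.7500/336.2500 = 10.8513 mm
θ = 78° = 1.361357 rad
V = θ·R_c·A = 1.361357·10.8513·336.2500 = 4967.251 mm³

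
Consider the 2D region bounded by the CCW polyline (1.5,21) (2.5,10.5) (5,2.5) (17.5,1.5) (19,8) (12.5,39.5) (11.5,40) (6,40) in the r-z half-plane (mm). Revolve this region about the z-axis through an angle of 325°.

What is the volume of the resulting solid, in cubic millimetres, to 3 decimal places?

Profile (r,z), 8 vertices: (1.5,21) (2.5,10.5) (5,2.5) (17.5,1.5) (19,8) (12.5,39.5) (11.5,40) (6,40)
edge 0: (1.5,21)→(2.5,10.5)  cross = 1.5·10.5 − 2.5·21 = -36.7500; (r_i+r_j)·cross = 4·-36.7500 = -147.0000
edge 1: (2.5,10.5)→(5,2.5)  cross = 2.5·2.5 − 5·10.5 = -46.2500; (r_i+r_j)·cross = 7.5·-46.2500 = -346.8750
edge 2: (5,2.5)→(17.5,1.5)  cross = 5·1.5 − 17.5·2.5 = -36.2500; (r_i+r_j)·cross = 22.5·-36.2500 = -815.6250
edge 3: (17.5,1.5)→(19,8)  cross = 17.5·8 − 19·1.5 = 111.5000; (r_i+r_j)·cross = 36.5·111.5000 = 4069.7500
edge 4: (19,8)→(12.5,39.5)  cross = 19·39.5 − 12.5·8 = 650.5000; (r_i+r_j)·cross = 31.5·650.5000 = 20490.7500
edge 5: (12.5,39.5)→(11.5,40)  cross = 12.5·40 − 11.5·39.5 = 45.7500; (r_i+r_j)·cross = 24·45.7500 = 1098.0000
edge 6: (11.5,40)→(6,40)  cross = 11.5·40 − 6·40 = 220.0000; (r_i+r_j)·cross = 17.5·220.0000 = 3850.0000
edge 7: (6,40)→(1.5,21)  cross = 6·21 − 1.5·40 = 66.0000; (r_i+r_j)·cross = 7.5·66.0000 = 495.0000
Σcross = 974.5000 → A = |Σcross|/2 = 487.2500 mm²
Σ(r_i+r_j)·cross = 28694.0000 → first moment M = |Σ|/6 = 4782.3333
R_c = M/A = 4782.3333/487.2500 = 9.8149 mm
θ = 325° = 5.672320 rad
V = θ·R_c·A = 5.672320·9.8149·487.2500 = 27126.925 mm³

Volume = 27126.925 mm³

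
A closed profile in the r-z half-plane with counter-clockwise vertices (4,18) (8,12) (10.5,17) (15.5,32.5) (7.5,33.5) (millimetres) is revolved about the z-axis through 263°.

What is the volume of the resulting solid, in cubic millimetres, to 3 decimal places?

Profile (r,z), 5 vertices: (4,18) (8,12) (10.5,17) (15.5,32.5) (7.5,33.5)
edge 0: (4,18)→(8,12)  cross = 4·12 − 8·18 = -96.0000; (r_i+r_j)·cross = 12·-96.0000 = -1152.0000
edge 1: (8,12)→(10.5,17)  cross = 8·17 − 10.5·12 = 10.0000; (r_i+r_j)·cross = 18.5·10.0000 = 185.0000
edge 2: (10.5,17)→(15.5,32.5)  cross = 10.5·32.5 − 15.5·17 = 77.7500; (r_i+r_j)·cross = 26·77.7500 = 2021.5000
edge 3: (15.5,32.5)→(7.5,33.5)  cross = 15.5·33.5 − 7.5·32.5 = 275.5000; (r_i+r_j)·cross = 23·275.5000 = 6336.5000
edge 4: (7.5,33.5)→(4,18)  cross = 7.5·18 − 4·33.5 = 1.0000; (r_i+r_j)·cross = 11.5·1.0000 = 11.5000
Σcross = 268.2500 → A = |Σcross|/2 = 134.1250 mm²
Σ(r_i+r_j)·cross = 7402.5000 → first moment M = |Σ|/6 = 1233.7500
R_c = M/A = 1233.7500/134.1250 = 9.1985 mm
θ = 263° = 4.590216 rad
V = θ·R_c·A = 4.590216·9.1985·134.1250 = 5663.179 mm³

Volume = 5663.179 mm³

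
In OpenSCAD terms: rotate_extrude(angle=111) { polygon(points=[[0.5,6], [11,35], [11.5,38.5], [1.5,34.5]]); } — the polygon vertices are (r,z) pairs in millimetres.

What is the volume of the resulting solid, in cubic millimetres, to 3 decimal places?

Volume = 1390.105 mm³

Profile (r,z), 4 vertices: (0.5,6) (11,35) (11.5,38.5) (1.5,34.5)
edge 0: (0.5,6)→(11,35)  cross = 0.5·35 − 11·6 = -48.5000; (r_i+r_j)·cross = 11.5·-48.5000 = -557.7500
edge 1: (11,35)→(11.5,38.5)  cross = 11·38.5 − 11.5·35 = 21.0000; (r_i+r_j)·cross = 22.5·21.0000 = 472.5000
edge 2: (11.5,38.5)→(1.5,34.5)  cross = 11.5·34.5 − 1.5·38.5 = 339.0000; (r_i+r_j)·cross = 13·339.0000 = 4407.0000
edge 3: (1.5,34.5)→(0.5,6)  cross = 1.5·6 − 0.5·34.5 = -8.2500; (r_i+r_j)·cross = 2·-8.2500 = -16.5000
Σcross = 303.2500 → A = |Σcross|/2 = 151.6250 mm²
Σ(r_i+r_j)·cross = 4305.2500 → first moment M = |Σ|/6 = 717.5417
R_c = M/A = 717.5417/151.6250 = 4.7323 mm
θ = 111° = 1.937315 rad
V = θ·R_c·A = 1.937315·4.7323·151.6250 = 1390.105 mm³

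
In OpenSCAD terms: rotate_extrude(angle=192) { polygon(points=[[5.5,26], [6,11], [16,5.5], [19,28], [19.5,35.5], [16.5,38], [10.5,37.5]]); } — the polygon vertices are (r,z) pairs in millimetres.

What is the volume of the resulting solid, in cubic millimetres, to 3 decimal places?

Profile (r,z), 7 vertices: (5.5,26) (6,11) (16,5.5) (19,28) (19.5,35.5) (16.5,38) (10.5,37.5)
edge 0: (5.5,26)→(6,11)  cross = 5.5·11 − 6·26 = -95.5000; (r_i+r_j)·cross = 11.5·-95.5000 = -1098.2500
edge 1: (6,11)→(16,5.5)  cross = 6·5.5 − 16·11 = -143.0000; (r_i+r_j)·cross = 22·-143.0000 = -3146.0000
edge 2: (16,5.5)→(19,28)  cross = 16·28 − 19·5.5 = 343.5000; (r_i+r_j)·cross = 35·343.5000 = 12022.5000
edge 3: (19,28)→(19.5,35.5)  cross = 19·35.5 − 19.5·28 = 128.5000; (r_i+r_j)·cross = 38.5·128.5000 = 4947.2500
edge 4: (19.5,35.5)→(16.5,38)  cross = 19.5·38 − 16.5·35.5 = 155.2500; (r_i+r_j)·cross = 36·155.2500 = 5589.0000
edge 5: (16.5,38)→(10.5,37.5)  cross = 16.5·37.5 − 10.5·38 = 219.7500; (r_i+r_j)·cross = 27·219.7500 = 5933.2500
edge 6: (10.5,37.5)→(5.5,26)  cross = 10.5·26 − 5.5·37.5 = 66.7500; (r_i+r_j)·cross = 16·66.7500 = 1068.0000
Σcross = 675.2500 → A = |Σcross|/2 = 337.6250 mm²
Σ(r_i+r_j)·cross = 25315.7500 → first moment M = |Σ|/6 = 4219.2917
R_c = M/A = 4219.2917/337.6250 = 12.4970 mm
θ = 192° = 3.351032 rad
V = θ·R_c·A = 3.351032·12.4970·337.6250 = 14138.982 mm³

Volume = 14138.982 mm³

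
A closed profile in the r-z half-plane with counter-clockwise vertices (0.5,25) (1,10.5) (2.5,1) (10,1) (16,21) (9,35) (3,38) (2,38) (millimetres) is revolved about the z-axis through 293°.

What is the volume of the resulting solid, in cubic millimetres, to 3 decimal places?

Volume = 14675.583 mm³

Profile (r,z), 8 vertices: (0.5,25) (1,10.5) (2.5,1) (10,1) (16,21) (9,35) (3,38) (2,38)
edge 0: (0.5,25)→(1,10.5)  cross = 0.5·10.5 − 1·25 = -19.7500; (r_i+r_j)·cross = 1.5·-19.7500 = -29.6250
edge 1: (1,10.5)→(2.5,1)  cross = 1·1 − 2.5·10.5 = -25.2500; (r_i+r_j)·cross = 3.5·-25.2500 = -88.3750
edge 2: (2.5,1)→(10,1)  cross = 2.5·1 − 10·1 = -7.5000; (r_i+r_j)·cross = 12.5·-7.5000 = -93.7500
edge 3: (10,1)→(16,21)  cross = 10·21 − 16·1 = 194.0000; (r_i+r_j)·cross = 26·194.0000 = 5044.0000
edge 4: (16,21)→(9,35)  cross = 16·35 − 9·21 = 371.0000; (r_i+r_j)·cross = 25·371.0000 = 9275.0000
edge 5: (9,35)→(3,38)  cross = 9·38 − 3·35 = 237.0000; (r_i+r_j)·cross = 12·237.0000 = 2844.0000
edge 6: (3,38)→(2,38)  cross = 3·38 − 2·38 = 38.0000; (r_i+r_j)·cross = 5·38.0000 = 190.0000
edge 7: (2,38)→(0.5,25)  cross = 2·25 − 0.5·38 = 31.0000; (r_i+r_j)·cross = 2.5·31.0000 = 77.5000
Σcross = 818.5000 → A = |Σcross|/2 = 409.2500 mm²
Σ(r_i+r_j)·cross = 17218.7500 → first moment M = |Σ|/6 = 2869.7917
R_c = M/A = 2869.7917/409.2500 = 7.0123 mm
θ = 293° = 5.113815 rad
V = θ·R_c·A = 5.113815·7.0123·409.2500 = 14675.583 mm³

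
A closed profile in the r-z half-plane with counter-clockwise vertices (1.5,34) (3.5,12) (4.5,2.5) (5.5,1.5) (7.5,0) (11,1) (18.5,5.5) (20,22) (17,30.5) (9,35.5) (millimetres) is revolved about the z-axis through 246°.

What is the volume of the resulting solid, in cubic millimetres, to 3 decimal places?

Volume = 22661.772 mm³

Profile (r,z), 10 vertices: (1.5,34) (3.5,12) (4.5,2.5) (5.5,1.5) (7.5,0) (11,1) (18.5,5.5) (20,22) (17,30.5) (9,35.5)
edge 0: (1.5,34)→(3.5,12)  cross = 1.5·12 − 3.5·34 = -101.0000; (r_i+r_j)·cross = 5·-101.0000 = -505.0000
edge 1: (3.5,12)→(4.5,2.5)  cross = 3.5·2.5 − 4.5·12 = -45.2500; (r_i+r_j)·cross = 8·-45.2500 = -362.0000
edge 2: (4.5,2.5)→(5.5,1.5)  cross = 4.5·1.5 − 5.5·2.5 = -7.0000; (r_i+r_j)·cross = 10·-7.0000 = -70.0000
edge 3: (5.5,1.5)→(7.5,0)  cross = 5.5·0 − 7.5·1.5 = -11.2500; (r_i+r_j)·cross = 13·-11.2500 = -146.2500
edge 4: (7.5,0)→(11,1)  cross = 7.5·1 − 11·0 = 7.5000; (r_i+r_j)·cross = 18.5·7.5000 = 138.7500
edge 5: (11,1)→(18.5,5.5)  cross = 11·5.5 − 18.5·1 = 42.0000; (r_i+r_j)·cross = 29.5·42.0000 = 1239.0000
edge 6: (18.5,5.5)→(20,22)  cross = 18.5·22 − 20·5.5 = 297.0000; (r_i+r_j)·cross = 38.5·297.0000 = 11434.5000
edge 7: (20,22)→(17,30.5)  cross = 20·30.5 − 17·22 = 236.0000; (r_i+r_j)·cross = 37·236.0000 = 8732.0000
edge 8: (17,30.5)→(9,35.5)  cross = 17·35.5 − 9·30.5 = 329.0000; (r_i+r_j)·cross = 26·329.0000 = 8554.0000
edge 9: (9,35.5)→(1.5,34)  cross = 9·34 − 1.5·35.5 = 252.7500; (r_i+r_j)·cross = 10.5·252.7500 = 2653.8750
Σcross = 999.7500 → A = |Σcross|/2 = 499.8750 mm²
Σ(r_i+r_j)·cross = 31668.8750 → first moment M = |Σ|/6 = 5278.1458
R_c = M/A = 5278.1458/499.8750 = 10.5589 mm
θ = 246° = 4.293510 rad
V = θ·R_c·A = 4.293510·10.5589·499.8750 = 22661.772 mm³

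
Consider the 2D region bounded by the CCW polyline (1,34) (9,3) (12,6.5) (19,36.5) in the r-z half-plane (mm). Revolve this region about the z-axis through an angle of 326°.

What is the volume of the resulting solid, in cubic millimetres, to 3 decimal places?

Volume = 18379.865 mm³

Profile (r,z), 4 vertices: (1,34) (9,3) (12,6.5) (19,36.5)
edge 0: (1,34)→(9,3)  cross = 1·3 − 9·34 = -303.0000; (r_i+r_j)·cross = 10·-303.0000 = -3030.0000
edge 1: (9,3)→(12,6.5)  cross = 9·6.5 − 12·3 = 22.5000; (r_i+r_j)·cross = 21·22.5000 = 472.5000
edge 2: (12,6.5)→(19,36.5)  cross = 12·36.5 − 19·6.5 = 314.5000; (r_i+r_j)·cross = 31·314.5000 = 9749.5000
edge 3: (19,36.5)→(1,34)  cross = 19·34 − 1·36.5 = 609.5000; (r_i+r_j)·cross = 20·609.5000 = 12190.0000
Σcross = 643.5000 → A = |Σcross|/2 = 321.7500 mm²
Σ(r_i+r_j)·cross = 19382.0000 → first moment M = |Σ|/6 = 3230.3333
R_c = M/A = 3230.3333/321.7500 = 10.0399 mm
θ = 326° = 5.689773 rad
V = θ·R_c·A = 5.689773·10.0399·321.7500 = 18379.865 mm³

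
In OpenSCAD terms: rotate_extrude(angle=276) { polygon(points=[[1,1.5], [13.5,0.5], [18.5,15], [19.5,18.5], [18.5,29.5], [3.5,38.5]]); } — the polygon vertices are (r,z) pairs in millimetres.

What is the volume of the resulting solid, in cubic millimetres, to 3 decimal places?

Profile (r,z), 6 vertices: (1,1.5) (13.5,0.5) (18.5,15) (19.5,18.5) (18.5,29.5) (3.5,38.5)
edge 0: (1,1.5)→(13.5,0.5)  cross = 1·0.5 − 13.5·1.5 = -19.7500; (r_i+r_j)·cross = 14.5·-19.7500 = -286.3750
edge 1: (13.5,0.5)→(18.5,15)  cross = 13.5·15 − 18.5·0.5 = 193.2500; (r_i+r_j)·cross = 32·193.2500 = 6184.0000
edge 2: (18.5,15)→(19.5,18.5)  cross = 18.5·18.5 − 19.5·15 = 49.7500; (r_i+r_j)·cross = 38·49.7500 = 1890.5000
edge 3: (19.5,18.5)→(18.5,29.5)  cross = 19.5·29.5 − 18.5·18.5 = 233.0000; (r_i+r_j)·cross = 38·233.0000 = 8854.0000
edge 4: (18.5,29.5)→(3.5,38.5)  cross = 18.5·38.5 − 3.5·29.5 = 609.0000; (r_i+r_j)·cross = 22·609.0000 = 13398.0000
edge 5: (3.5,38.5)→(1,1.5)  cross = 3.5·1.5 − 1·38.5 = -33.2500; (r_i+r_j)·cross = 4.5·-33.2500 = -149.6250
Σcross = 1032.0000 → A = |Σcross|/2 = 516.0000 mm²
Σ(r_i+r_j)·cross = 29890.5000 → first moment M = |Σ|/6 = 4981.7500
R_c = M/A = 4981.7500/516.0000 = 9.6546 mm
θ = 276° = 4.817109 rad
V = θ·R_c·A = 4.817109·9.6546·516.0000 = 23997.631 mm³

Volume = 23997.631 mm³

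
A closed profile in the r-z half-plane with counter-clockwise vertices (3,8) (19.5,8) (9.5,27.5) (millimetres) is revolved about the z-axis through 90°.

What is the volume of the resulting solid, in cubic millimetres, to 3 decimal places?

Volume = 2695.486 mm³

Profile (r,z), 3 vertices: (3,8) (19.5,8) (9.5,27.5)
edge 0: (3,8)→(19.5,8)  cross = 3·8 − 19.5·8 = -132.0000; (r_i+r_j)·cross = 22.5·-132.0000 = -2970.0000
edge 1: (19.5,8)→(9.5,27.5)  cross = 19.5·27.5 − 9.5·8 = 460.2500; (r_i+r_j)·cross = 29·460.2500 = 13347.2500
edge 2: (9.5,27.5)→(3,8)  cross = 9.5·8 − 3·27.5 = -6.5000; (r_i+r_j)·cross = 12.5·-6.5000 = -81.2500
Σcross = 321.7500 → A = |Σcross|/2 = 160.8750 mm²
Σ(r_i+r_j)·cross = 10296.0000 → first moment M = |Σ|/6 = 1716.0000
R_c = M/A = 1716.0000/160.8750 = 10.6667 mm
θ = 90° = 1.570796 rad
V = θ·R_c·A = 1.570796·10.6667·160.8750 = 2695.486 mm³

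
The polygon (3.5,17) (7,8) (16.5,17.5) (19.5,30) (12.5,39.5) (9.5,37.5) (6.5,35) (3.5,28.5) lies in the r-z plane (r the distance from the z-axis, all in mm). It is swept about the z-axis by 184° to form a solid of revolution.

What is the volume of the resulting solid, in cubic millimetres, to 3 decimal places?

Profile (r,z), 8 vertices: (3.5,17) (7,8) (16.5,17.5) (19.5,30) (12.5,39.5) (9.5,37.5) (6.5,35) (3.5,28.5)
edge 0: (3.5,17)→(7,8)  cross = 3.5·8 − 7·17 = -91.0000; (r_i+r_j)·cross = 10.5·-91.0000 = -955.5000
edge 1: (7,8)→(16.5,17.5)  cross = 7·17.5 − 16.5·8 = -9.5000; (r_i+r_j)·cross = 23.5·-9.5000 = -223.2500
edge 2: (16.5,17.5)→(19.5,30)  cross = 16.5·30 − 19.5·17.5 = 153.7500; (r_i+r_j)·cross = 36·153.7500 = 5535.0000
edge 3: (19.5,30)→(12.5,39.5)  cross = 19.5·39.5 − 12.5·30 = 395.2500; (r_i+r_j)·cross = 32·395.2500 = 12648.0000
edge 4: (12.5,39.5)→(9.5,37.5)  cross = 12.5·37.5 − 9.5·39.5 = 93.5000; (r_i+r_j)·cross = 22·93.5000 = 2057.0000
edge 5: (9.5,37.5)→(6.5,35)  cross = 9.5·35 − 6.5·37.5 = 88.7500; (r_i+r_j)·cross = 16·88.7500 = 1420.0000
edge 6: (6.5,35)→(3.5,28.5)  cross = 6.5·28.5 − 3.5·35 = 62.7500; (r_i+r_j)·cross = 10·62.7500 = 627.5000
edge 7: (3.5,28.5)→(3.5,17)  cross = 3.5·17 − 3.5·28.5 = -40.2500; (r_i+r_j)·cross = 7·-40.2500 = -281.7500
Σcross = 653.2500 → A = |Σcross|/2 = 326.6250 mm²
Σ(r_i+r_j)·cross = 20827.0000 → first moment M = |Σ|/6 = 3471.1667
R_c = M/A = 3471.1667/326.6250 = 10.6274 mm
θ = 184° = 3.211406 rad
V = θ·R_c·A = 3.211406·10.6274·326.6250 = 11147.325 mm³

Volume = 11147.325 mm³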